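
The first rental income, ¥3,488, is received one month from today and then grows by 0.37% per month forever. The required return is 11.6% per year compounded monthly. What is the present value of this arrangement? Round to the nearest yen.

Periodic rate r = 0.116/12 per month.
Growing perpetuity (Gordon): PV = PMT₁ / (r − g) = 3,488 / (r − 0.0037) = ¥584,581.

¥584,581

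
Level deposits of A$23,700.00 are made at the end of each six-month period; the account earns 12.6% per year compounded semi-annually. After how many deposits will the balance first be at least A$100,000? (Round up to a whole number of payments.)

4 payments

Periodic rate r = 0.126/2 per half-year; n is counted in half-years.
Ordinary annuity FV: 100,000 = 23,700 × [((1+r)^n − 1)/r].
(1+r)^n = 1 + 100,000 × r / 23,700, so n = ln(1 + 100,000·r/23,700) / ln(1+r) = 3.86.
Round up to a whole number of payments: n = 4.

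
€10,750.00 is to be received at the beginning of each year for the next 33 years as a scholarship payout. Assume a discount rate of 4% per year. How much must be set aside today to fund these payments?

€202,890.68

This is an annuity due: 33 payments of €10,750.00 at the beginning of each year.
Periodic rate r = 0.04 per year.
PV = PMT × [(1 − (1+r)^−n)/r] × (1+r) = 10,750 × [1 − (1+r)^−33] / r × (1+r) = €202,890.68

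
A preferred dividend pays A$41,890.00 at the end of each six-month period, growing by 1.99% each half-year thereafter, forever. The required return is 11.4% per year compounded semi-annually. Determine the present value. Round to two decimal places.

A$1,129,110.51

Periodic rate r = 0.114/2 per half-year.
Growing perpetuity (Gordon): PV = PMT₁ / (r − g) = 41,890 / (r − 0.0199) = A$1,129,110.51.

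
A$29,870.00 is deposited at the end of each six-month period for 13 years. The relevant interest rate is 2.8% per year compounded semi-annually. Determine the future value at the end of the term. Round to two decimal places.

A$929,054.94

This is an ordinary annuity: 26 deposits of A$29,870.00 at the end of each six-month period.
Periodic rate r = 0.028/2 per half-year; n is counted in half-years.
FV = PMT × [((1+r)^n − 1)/r] = 29,870 × [(1+r)^26 − 1] / r = A$929,054.94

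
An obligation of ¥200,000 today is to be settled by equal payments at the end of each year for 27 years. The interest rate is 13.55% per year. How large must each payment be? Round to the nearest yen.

¥28,006

Level ordinary annuity; solve PV = PMT × [(1 − (1+r)^−n)/r] for PMT.
Periodic rate r = 0.1355 per year.
With n = 27: PMT = 200,000 / ([(1 − (1+r)^−n)/r]) = ¥28,006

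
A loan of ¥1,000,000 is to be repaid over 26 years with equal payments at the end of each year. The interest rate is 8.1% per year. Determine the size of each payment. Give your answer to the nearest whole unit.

¥93,317

Level ordinary annuity; solve PV = PMT × [(1 − (1+r)^−n)/r] for PMT.
Periodic rate r = 0.081 per year.
With n = 26: PMT = 1,000,000 / ([(1 − (1+r)^−n)/r]) = ¥93,317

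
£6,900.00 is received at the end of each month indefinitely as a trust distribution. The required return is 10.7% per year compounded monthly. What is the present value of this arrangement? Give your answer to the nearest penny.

£773,831.78

Periodic rate r = 0.107/12 per month.
Level perpetuity: PV = PMT / r = 6,900 / (0.107/12) = £773,831.78.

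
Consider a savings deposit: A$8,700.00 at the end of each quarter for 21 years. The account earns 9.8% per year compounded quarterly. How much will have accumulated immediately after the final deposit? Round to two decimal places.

A$2,357,324.83

This is an ordinary annuity: 84 deposits of A$8,700.00 at the end of each quarter.
Periodic rate r = 0.098/4 per quarter; n is counted in quarters.
FV = PMT × [((1+r)^n − 1)/r] = 8,700 × [(1+r)^84 − 1] / r = A$2,357,324.83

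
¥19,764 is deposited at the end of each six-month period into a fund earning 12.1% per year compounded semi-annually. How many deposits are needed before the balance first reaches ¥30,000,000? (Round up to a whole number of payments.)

78 payments

Periodic rate r = 0.121/2 per half-year; n is counted in half-years.
Ordinary annuity FV: 30,000,000 = 19,764 × [((1+r)^n − 1)/r].
(1+r)^n = 1 + 30,000,000 × r / 19,764, so n = ln(1 + 30,000,000·r/19,764) / ln(1+r) = 77.13.
Round up to a whole number of payments: n = 78.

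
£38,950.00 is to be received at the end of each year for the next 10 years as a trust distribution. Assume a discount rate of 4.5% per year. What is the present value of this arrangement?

This is an ordinary annuity: 10 payments of £38,950.00 at the end of each year.
Periodic rate r = 0.045 per year.
PV = PMT × [(1 − (1+r)^−n)/r] = 38,950 × [1 − (1+r)^−10] / r = £308,200.37

£308,200.37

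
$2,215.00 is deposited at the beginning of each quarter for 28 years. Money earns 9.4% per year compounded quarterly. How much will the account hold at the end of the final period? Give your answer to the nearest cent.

This is an annuity due: 112 deposits of $2,215.00 at the beginning of each quarter.
Periodic rate r = 0.094/4 per quarter; n is counted in quarters.
FV = PMT × [((1+r)^n − 1)/r] × (1+r) = 2,215 × [(1+r)^112 − 1] / r × (1+r) = $1,204,395.73

$1,204,395.73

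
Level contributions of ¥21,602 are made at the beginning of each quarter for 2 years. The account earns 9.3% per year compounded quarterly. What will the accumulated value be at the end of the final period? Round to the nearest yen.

¥191,913

This is an annuity due: 8 deposits of ¥21,602 at the beginning of each quarter.
Periodic rate r = 0.093/4 per quarter; n is counted in quarters.
FV = PMT × [((1+r)^n − 1)/r] × (1+r) = 21,602 × [(1+r)^8 − 1] / r × (1+r) = ¥191,913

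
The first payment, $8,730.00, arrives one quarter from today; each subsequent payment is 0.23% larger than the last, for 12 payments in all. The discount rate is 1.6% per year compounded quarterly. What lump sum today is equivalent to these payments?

Periodic rate r = 0.016/4 per quarter; n is counted in quarters.
Growing ordinary annuity: PV = PMT₁ × [1 − ((1+g)/(1+r))^n] / (r − g) = 8,730 × [1 − ((1+0.0023)/(1+r))^12] / (r − 0.0023) = $103,376.38.

$103,376.38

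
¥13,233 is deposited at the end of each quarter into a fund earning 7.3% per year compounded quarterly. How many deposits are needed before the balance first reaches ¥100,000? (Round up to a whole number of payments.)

8 payments

Periodic rate r = 0.073/4 per quarter; n is counted in quarters.
Ordinary annuity FV: 100,000 = 13,233 × [((1+r)^n − 1)/r].
(1+r)^n = 1 + 100,000 × r / 13,233, so n = ln(1 + 100,000·r/13,233) / ln(1+r) = 7.14.
Round up to a whole number of payments: n = 8.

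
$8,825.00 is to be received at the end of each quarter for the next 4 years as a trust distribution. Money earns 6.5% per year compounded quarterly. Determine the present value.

$123,460.56

This is an ordinary annuity: 16 payments of $8,825.00 at the end of each quarter.
Periodic rate r = 0.065/4 per quarter; n is counted in quarters.
PV = PMT × [(1 − (1+r)^−n)/r] = 8,825 × [1 − (1+r)^−16] / r = $123,460.56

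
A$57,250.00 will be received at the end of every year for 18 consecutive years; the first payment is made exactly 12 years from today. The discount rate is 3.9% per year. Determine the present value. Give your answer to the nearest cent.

Ordinary annuity of 18 payments, first payment at period 12.
Periodic rate r = 0.039 per year.
The ordinary-annuity PV formula values the stream one period before the first payment (period 11); discount that back 11 periods:
PV₀ = 57,250 × [1 − (1+r)^−18] / r × (1+r)^−11 = A$479,679.25

A$479,679.25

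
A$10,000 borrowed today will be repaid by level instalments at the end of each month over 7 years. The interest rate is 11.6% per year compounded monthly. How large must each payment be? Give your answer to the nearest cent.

Level ordinary annuity; solve PV = PMT × [(1 − (1+r)^−n)/r] for PMT.
Periodic rate r = 0.116/12 per month; n is counted in months.
With n = 84: PMT = 10,000 / ([(1 − (1+r)^−n)/r]) = A$174.40

A$174.40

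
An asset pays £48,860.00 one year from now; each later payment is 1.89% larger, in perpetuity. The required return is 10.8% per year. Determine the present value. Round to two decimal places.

Periodic rate r = 0.108 per year.
Growing perpetuity (Gordon): PV = PMT₁ / (r − g) = 48,860 / (r − 0.0189) = £548,372.62.

£548,372.62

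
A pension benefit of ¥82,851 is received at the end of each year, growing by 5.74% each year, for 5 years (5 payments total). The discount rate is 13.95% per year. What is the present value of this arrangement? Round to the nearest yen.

¥314,796

Periodic rate r = 0.1395 per year.
Growing ordinary annuity: PV = PMT₁ × [1 − ((1+g)/(1+r))^n] / (r − g) = 82,851 × [1 − ((1+0.0574)/(1+r))^5] / (r − 0.0574) = ¥314,796.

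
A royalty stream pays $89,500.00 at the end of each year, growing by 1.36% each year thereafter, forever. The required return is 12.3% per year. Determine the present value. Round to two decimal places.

Periodic rate r = 0.123 per year.
Growing perpetuity (Gordon): PV = PMT₁ / (r − g) = 89,500 / (r − 0.0136) = $818,098.72.

$818,098.72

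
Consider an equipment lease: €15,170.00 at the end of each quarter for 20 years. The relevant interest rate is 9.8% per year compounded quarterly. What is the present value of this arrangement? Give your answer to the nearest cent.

This is an ordinary annuity: 80 payments of €15,170.00 at the end of each quarter.
Periodic rate r = 0.098/4 per quarter; n is counted in quarters.
PV = PMT × [(1 − (1+r)^−n)/r] = 15,170 × [1 − (1+r)^−80] / r = €529,881.41

€529,881.41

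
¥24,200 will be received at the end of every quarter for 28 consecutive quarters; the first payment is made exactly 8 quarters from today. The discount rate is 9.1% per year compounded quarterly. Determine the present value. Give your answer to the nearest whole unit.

¥424,694

Ordinary annuity of 28 payments, first payment at period 8.
Periodic rate r = 0.091/4 per quarter; n is counted in quarters.
The ordinary-annuity PV formula values the stream one period before the first payment (period 7); discount that back 7 periods:
PV₀ = 24,200 × [1 − (1+r)^−28] / r × (1+r)^−7 = ¥424,694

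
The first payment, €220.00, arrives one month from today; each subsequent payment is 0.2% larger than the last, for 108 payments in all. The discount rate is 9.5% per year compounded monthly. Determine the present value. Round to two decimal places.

€17,495.18

Periodic rate r = 0.095/12 per month; n is counted in months.
Growing ordinary annuity: PV = PMT₁ × [1 − ((1+g)/(1+r))^n] / (r − g) = 220 × [1 − ((1+0.002)/(1+r))^108] / (r − 0.002) = €17,495.18.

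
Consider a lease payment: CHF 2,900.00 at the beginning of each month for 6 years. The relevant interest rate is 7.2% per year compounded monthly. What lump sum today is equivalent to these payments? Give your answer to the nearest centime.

This is an annuity due: 72 payments of CHF 2,900.00 at the beginning of each month.
Periodic rate r = 0.072/12 per month; n is counted in months.
PV = PMT × [(1 − (1+r)^−n)/r] × (1+r) = 2,900 × [1 − (1+r)^−72] / r × (1+r) = CHF 170,158.36

CHF 170,158.36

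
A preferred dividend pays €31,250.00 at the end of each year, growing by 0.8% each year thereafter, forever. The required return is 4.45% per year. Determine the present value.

€856,164.38

Periodic rate r = 0.0445 per year.
Growing perpetuity (Gordon): PV = PMT₁ / (r − g) = 31,250 / (r − 0.008) = €856,164.38.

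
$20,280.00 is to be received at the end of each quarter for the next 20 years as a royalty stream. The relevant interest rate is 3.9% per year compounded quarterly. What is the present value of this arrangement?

This is an ordinary annuity: 80 payments of $20,280.00 at the end of each quarter.
Periodic rate r = 0.039/4 per quarter; n is counted in quarters.
PV = PMT × [(1 − (1+r)^−n)/r] = 20,280 × [1 − (1+r)^−80] / r = $1,122,906.45

$1,122,906.45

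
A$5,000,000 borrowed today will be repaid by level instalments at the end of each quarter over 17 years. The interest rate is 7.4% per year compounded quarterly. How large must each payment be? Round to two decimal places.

Level ordinary annuity; solve PV = PMT × [(1 − (1+r)^−n)/r] for PMT.
Periodic rate r = 0.074/4 per quarter; n is counted in quarters.
With n = 68: PMT = 5,000,000 / ([(1 − (1+r)^−n)/r]) = A$129,825.99

A$129,825.99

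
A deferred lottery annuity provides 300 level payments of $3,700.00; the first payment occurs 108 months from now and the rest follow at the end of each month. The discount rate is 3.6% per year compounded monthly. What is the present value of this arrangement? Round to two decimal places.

$530,699.95

Ordinary annuity of 300 payments, first payment at period 108.
Periodic rate r = 0.036/12 per month; n is counted in months.
The ordinary-annuity PV formula values the stream one period before the first payment (period 107); discount that back 107 periods:
PV₀ = 3,700 × [1 − (1+r)^−300] / r × (1+r)^−107 = $530,699.95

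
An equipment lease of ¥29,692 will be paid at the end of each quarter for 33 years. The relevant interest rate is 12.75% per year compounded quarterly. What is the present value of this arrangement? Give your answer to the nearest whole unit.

¥916,709

This is an ordinary annuity: 132 payments of ¥29,692 at the end of each quarter.
Periodic rate r = 0.1275/4 per quarter; n is counted in quarters.
PV = PMT × [(1 − (1+r)^−n)/r] = 29,692 × [1 − (1+r)^−132] / r = ¥916,709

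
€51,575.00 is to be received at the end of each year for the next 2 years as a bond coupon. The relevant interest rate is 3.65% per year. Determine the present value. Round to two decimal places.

€97,765.37

This is an ordinary annuity: 2 payments of €51,575.00 at the end of each year.
Periodic rate r = 0.0365 per year.
PV = PMT × [(1 − (1+r)^−n)/r] = 51,575 × [1 − (1+r)^−2] / r = €97,765.37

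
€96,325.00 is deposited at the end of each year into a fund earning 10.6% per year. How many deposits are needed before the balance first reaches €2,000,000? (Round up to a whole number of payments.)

12 payments

Periodic rate r = 0.106 per year.
Ordinary annuity FV: 2,000,000 = 96,325 × [((1+r)^n − 1)/r].
(1+r)^n = 1 + 2,000,000 × r / 96,325, so n = ln(1 + 2,000,000·r/96,325) / ln(1+r) = 11.55.
Round up to a whole number of payments: n = 12.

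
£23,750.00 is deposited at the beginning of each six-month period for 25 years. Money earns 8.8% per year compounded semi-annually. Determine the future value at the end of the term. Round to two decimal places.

£4,288,651.31

This is an annuity due: 50 deposits of £23,750.00 at the beginning of each six-month period.
Periodic rate r = 0.088/2 per half-year; n is counted in half-years.
FV = PMT × [((1+r)^n − 1)/r] × (1+r) = 23,750 × [(1+r)^50 − 1] / r × (1+r) = £4,288,651.31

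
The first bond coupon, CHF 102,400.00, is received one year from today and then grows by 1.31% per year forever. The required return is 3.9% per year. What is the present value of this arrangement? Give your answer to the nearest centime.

Periodic rate r = 0.039 per year.
Growing perpetuity (Gordon): PV = PMT₁ / (r − g) = 102,400 / (r − 0.0131) = CHF 3,953,667.95.

CHF 3,953,667.95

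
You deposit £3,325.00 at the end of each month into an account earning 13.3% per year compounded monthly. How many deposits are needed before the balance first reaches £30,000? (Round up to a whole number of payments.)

9 payments

Periodic rate r = 0.133/12 per month; n is counted in months.
Ordinary annuity FV: 30,000 = 3,325 × [((1+r)^n − 1)/r].
(1+r)^n = 1 + 30,000 × r / 3,325, so n = ln(1 + 30,000·r/3,325) / ln(1+r) = 8.65.
Round up to a whole number of payments: n = 9.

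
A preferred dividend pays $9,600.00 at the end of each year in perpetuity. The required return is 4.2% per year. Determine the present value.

$228,571.43

Periodic rate r = 0.042 per year.
Level perpetuity: PV = PMT / r = 9,600 / (0.042) = $228,571.43.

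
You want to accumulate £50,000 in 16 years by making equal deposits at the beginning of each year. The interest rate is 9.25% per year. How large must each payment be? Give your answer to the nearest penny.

£1,357.50

Level annuity due; solve FV = PMT × [((1+r)^n − 1)/r] × (1+r) for PMT.
Periodic rate r = 0.0925 per year.
With n = 16: PMT = 50,000 / ([((1+r)^n − 1)/r] × (1+r)) = £1,357.50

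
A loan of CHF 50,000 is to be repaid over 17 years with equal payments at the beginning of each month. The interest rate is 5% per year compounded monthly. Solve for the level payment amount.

CHF 362.82

Level annuity due; solve PV = PMT × [(1 − (1+r)^−n)/r] × (1+r) for PMT.
Periodic rate r = 0.05/12 per month; n is counted in months.
With n = 204: PMT = 50,000 / ([(1 − (1+r)^−n)/r] × (1+r)) = CHF 362.82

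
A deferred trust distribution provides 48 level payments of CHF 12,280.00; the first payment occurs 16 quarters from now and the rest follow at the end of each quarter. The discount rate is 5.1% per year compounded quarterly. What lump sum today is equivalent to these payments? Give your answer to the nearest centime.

Ordinary annuity of 48 payments, first payment at period 16.
Periodic rate r = 0.051/4 per quarter; n is counted in quarters.
The ordinary-annuity PV formula values the stream one period before the first payment (period 15); discount that back 15 periods:
PV₀ = 12,280 × [1 − (1+r)^−48] / r × (1+r)^−15 = CHF 362,885.35

CHF 362,885.35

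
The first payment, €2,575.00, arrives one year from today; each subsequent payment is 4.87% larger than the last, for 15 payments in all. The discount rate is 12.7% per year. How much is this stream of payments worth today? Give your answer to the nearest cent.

€21,719.61

Periodic rate r = 0.127 per year.
Growing ordinary annuity: PV = PMT₁ × [1 − ((1+g)/(1+r))^n] / (r − g) = 2,575 × [1 − ((1+0.0487)/(1+r))^15] / (r − 0.0487) = €21,719.61.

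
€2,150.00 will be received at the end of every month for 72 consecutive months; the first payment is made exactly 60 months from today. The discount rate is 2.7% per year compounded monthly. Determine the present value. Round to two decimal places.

€125,034.65

Ordinary annuity of 72 payments, first payment at period 60.
Periodic rate r = 0.027/12 per month; n is counted in months.
The ordinary-annuity PV formula values the stream one period before the first payment (period 59); discount that back 59 periods:
PV₀ = 2,150 × [1 − (1+r)^−72] / r × (1+r)^−59 = €125,034.65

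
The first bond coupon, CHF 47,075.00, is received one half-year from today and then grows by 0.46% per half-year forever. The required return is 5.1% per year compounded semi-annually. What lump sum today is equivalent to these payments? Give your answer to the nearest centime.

CHF 2,252,392.34

Periodic rate r = 0.051/2 per half-year.
Growing perpetuity (Gordon): PV = PMT₁ / (r − g) = 47,075 / (r − 0.0046) = CHF 2,252,392.34.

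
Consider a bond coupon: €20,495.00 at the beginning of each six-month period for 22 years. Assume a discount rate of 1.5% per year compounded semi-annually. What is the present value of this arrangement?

€771,409.68

This is an annuity due: 44 payments of €20,495.00 at the beginning of each six-month period.
Periodic rate r = 0.015/2 per half-year; n is counted in half-years.
PV = PMT × [(1 − (1+r)^−n)/r] × (1+r) = 20,495 × [1 − (1+r)^−44] / r × (1+r) = €771,409.68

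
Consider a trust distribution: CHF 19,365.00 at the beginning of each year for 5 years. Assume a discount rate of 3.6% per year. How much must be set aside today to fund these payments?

This is an annuity due: 5 payments of CHF 19,365.00 at the beginning of each year.
Periodic rate r = 0.036 per year.
PV = PMT × [(1 − (1+r)^−n)/r] × (1+r) = 19,365 × [1 − (1+r)^−5] / r × (1+r) = CHF 90,325.65

CHF 90,325.65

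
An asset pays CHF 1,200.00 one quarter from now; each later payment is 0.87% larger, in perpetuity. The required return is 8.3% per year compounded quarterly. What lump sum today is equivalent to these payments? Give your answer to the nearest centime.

CHF 99,585.06

Periodic rate r = 0.083/4 per quarter.
Growing perpetuity (Gordon): PV = PMT₁ / (r − g) = 1,200 / (r − 0.0087) = CHF 99,585.06.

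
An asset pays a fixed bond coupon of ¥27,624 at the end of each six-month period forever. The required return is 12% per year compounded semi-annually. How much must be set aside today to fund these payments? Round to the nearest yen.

¥460,400

Periodic rate r = 0.12/2 per half-year.
Level perpetuity: PV = PMT / r = 27,624 / (0.12/2) = ¥460,400.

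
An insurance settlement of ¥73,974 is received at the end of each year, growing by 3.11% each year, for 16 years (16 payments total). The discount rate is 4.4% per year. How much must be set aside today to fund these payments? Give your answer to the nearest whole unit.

¥1,034,460

Periodic rate r = 0.044 per year.
Growing ordinary annuity: PV = PMT₁ × [1 − ((1+g)/(1+r))^n] / (r − g) = 73,974 × [1 − ((1+0.0311)/(1+r))^16] / (r − 0.0311) = ¥1,034,460.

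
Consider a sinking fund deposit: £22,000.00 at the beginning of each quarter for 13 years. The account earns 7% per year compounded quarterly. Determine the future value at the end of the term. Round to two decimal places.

£1,873,746.86

This is an annuity due: 52 deposits of £22,000.00 at the beginning of each quarter.
Periodic rate r = 0.07/4 per quarter; n is counted in quarters.
FV = PMT × [((1+r)^n − 1)/r] × (1+r) = 22,000 × [(1+r)^52 − 1] / r × (1+r) = £1,873,746.86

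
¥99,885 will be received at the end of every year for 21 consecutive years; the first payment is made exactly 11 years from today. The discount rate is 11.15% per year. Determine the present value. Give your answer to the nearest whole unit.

Ordinary annuity of 21 payments, first payment at period 11.
Periodic rate r = 0.1115 per year.
The ordinary-annuity PV formula values the stream one period before the first payment (period 10); discount that back 10 periods:
PV₀ = 99,885 × [1 − (1+r)^−21] / r × (1+r)^−10 = ¥277,456

¥277,456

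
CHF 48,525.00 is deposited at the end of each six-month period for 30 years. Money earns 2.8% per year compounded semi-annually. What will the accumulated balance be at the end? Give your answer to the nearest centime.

This is an ordinary annuity: 60 deposits of CHF 48,525.00 at the end of each six-month period.
Periodic rate r = 0.028/2 per half-year; n is counted in half-years.
FV = PMT × [((1+r)^n − 1)/r] = 48,525 × [(1+r)^60 − 1] / r = CHF 4,515,985.27

CHF 4,515,985.27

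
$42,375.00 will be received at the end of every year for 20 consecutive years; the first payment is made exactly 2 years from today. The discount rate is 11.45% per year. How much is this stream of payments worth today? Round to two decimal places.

$294,079.88

Ordinary annuity of 20 payments, first payment at period 2.
Periodic rate r = 0.1145 per year.
The ordinary-annuity PV formula values the stream one period before the first payment (period 1); discount that back 1 periods:
PV₀ = 42,375 × [1 − (1+r)^−20] / r × (1+r)^−1 = $294,079.88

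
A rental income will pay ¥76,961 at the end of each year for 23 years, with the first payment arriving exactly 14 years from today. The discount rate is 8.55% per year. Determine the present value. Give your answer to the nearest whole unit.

Ordinary annuity of 23 payments, first payment at period 14.
Periodic rate r = 0.0855 per year.
The ordinary-annuity PV formula values the stream one period before the first payment (period 13); discount that back 13 periods:
PV₀ = 76,961 × [1 − (1+r)^−23] / r × (1+r)^−13 = ¥262,876

¥262,876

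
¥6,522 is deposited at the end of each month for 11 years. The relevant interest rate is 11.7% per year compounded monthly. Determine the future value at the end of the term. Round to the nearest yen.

This is an ordinary annuity: 132 deposits of ¥6,522 at the end of each month.
Periodic rate r = 0.117/12 per month; n is counted in months.
FV = PMT × [((1+r)^n − 1)/r] = 6,522 × [(1+r)^132 − 1] / r = ¥1,738,797

¥1,738,797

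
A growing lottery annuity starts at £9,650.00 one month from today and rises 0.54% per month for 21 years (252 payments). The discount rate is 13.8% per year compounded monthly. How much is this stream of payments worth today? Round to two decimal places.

£1,237,465.08

Periodic rate r = 0.138/12 per month; n is counted in months.
Growing ordinary annuity: PV = PMT₁ × [1 − ((1+g)/(1+r))^n] / (r − g) = 9,650 × [1 − ((1+0.0054)/(1+r))^252] / (r − 0.0054) = £1,237,465.08.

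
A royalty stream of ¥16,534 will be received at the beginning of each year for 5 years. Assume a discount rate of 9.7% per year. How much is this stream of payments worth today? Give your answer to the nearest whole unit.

This is an annuity due: 5 payments of ¥16,534 at the beginning of each year.
Periodic rate r = 0.097 per year.
PV = PMT × [(1 − (1+r)^−n)/r] × (1+r) = 16,534 × [1 − (1+r)^−5] / r × (1+r) = ¥69,287

¥69,287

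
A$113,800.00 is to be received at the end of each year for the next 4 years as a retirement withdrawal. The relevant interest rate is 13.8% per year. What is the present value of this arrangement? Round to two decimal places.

A$332,944.57

This is an ordinary annuity: 4 payments of A$113,800.00 at the end of each year.
Periodic rate r = 0.138 per year.
PV = PMT × [(1 − (1+r)^−n)/r] = 113,800 × [1 − (1+r)^−4] / r = A$332,944.57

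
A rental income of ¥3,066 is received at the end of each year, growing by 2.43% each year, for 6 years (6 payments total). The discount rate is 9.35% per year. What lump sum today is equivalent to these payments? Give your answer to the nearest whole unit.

¥14,376

Periodic rate r = 0.0935 per year.
Growing ordinary annuity: PV = PMT₁ × [1 − ((1+g)/(1+r))^n] / (r − g) = 3,066 × [1 − ((1+0.0243)/(1+r))^6] / (r − 0.0243) = ¥14,376.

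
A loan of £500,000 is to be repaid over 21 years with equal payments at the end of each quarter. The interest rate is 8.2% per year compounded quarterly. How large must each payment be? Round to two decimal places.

£12,528.23

Level ordinary annuity; solve PV = PMT × [(1 − (1+r)^−n)/r] for PMT.
Periodic rate r = 0.082/4 per quarter; n is counted in quarters.
With n = 84: PMT = 500,000 / ([(1 − (1+r)^−n)/r]) = £12,528.23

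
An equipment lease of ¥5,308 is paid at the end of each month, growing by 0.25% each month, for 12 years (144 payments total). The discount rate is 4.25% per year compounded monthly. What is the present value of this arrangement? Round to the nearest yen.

Periodic rate r = 0.0425/12 per month; n is counted in months.
Growing ordinary annuity: PV = PMT₁ × [1 − ((1+g)/(1+r))^n] / (r − g) = 5,308 × [1 − ((1+0.0025)/(1+r))^144] / (r − 0.0025) = ¥707,806.

¥707,806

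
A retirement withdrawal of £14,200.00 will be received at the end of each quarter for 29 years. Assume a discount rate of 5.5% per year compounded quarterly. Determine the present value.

This is an ordinary annuity: 116 payments of £14,200.00 at the end of each quarter.
Periodic rate r = 0.055/4 per quarter; n is counted in quarters.
PV = PMT × [(1 − (1+r)^−n)/r] = 14,200 × [1 − (1+r)^−116] / r = £820,888.70

£820,888.70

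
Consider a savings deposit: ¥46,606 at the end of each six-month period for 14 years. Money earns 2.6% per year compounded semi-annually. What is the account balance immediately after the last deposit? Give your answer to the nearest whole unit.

¥1,562,027

This is an ordinary annuity: 28 deposits of ¥46,606 at the end of each six-month period.
Periodic rate r = 0.026/2 per half-year; n is counted in half-years.
FV = PMT × [((1+r)^n − 1)/r] = 46,606 × [(1+r)^28 − 1] / r = ¥1,562,027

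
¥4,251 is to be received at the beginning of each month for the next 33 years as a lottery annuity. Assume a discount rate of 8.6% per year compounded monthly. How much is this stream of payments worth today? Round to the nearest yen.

This is an annuity due: 396 payments of ¥4,251 at the beginning of each month.
Periodic rate r = 0.086/12 per month; n is counted in months.
PV = PMT × [(1 − (1+r)^−n)/r] × (1+r) = 4,251 × [1 − (1+r)^−396] / r × (1+r) = ¥562,084

¥562,084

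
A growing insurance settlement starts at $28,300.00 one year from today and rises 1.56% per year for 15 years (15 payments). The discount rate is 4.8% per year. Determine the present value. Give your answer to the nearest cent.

Periodic rate r = 0.048 per year.
Growing ordinary annuity: PV = PMT₁ × [1 − ((1+g)/(1+r))^n] / (r − g) = 28,300 × [1 − ((1+0.0156)/(1+r))^15] / (r − 0.0156) = $328,122.80.

$328,122.80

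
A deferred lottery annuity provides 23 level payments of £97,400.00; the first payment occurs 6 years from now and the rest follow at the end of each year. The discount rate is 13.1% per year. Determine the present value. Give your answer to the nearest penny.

Ordinary annuity of 23 payments, first payment at period 6.
Periodic rate r = 0.131 per year.
The ordinary-annuity PV formula values the stream one period before the first payment (period 5); discount that back 5 periods:
PV₀ = 97,400 × [1 − (1+r)^−23] / r × (1+r)^−5 = £378,089.91

£378,089.91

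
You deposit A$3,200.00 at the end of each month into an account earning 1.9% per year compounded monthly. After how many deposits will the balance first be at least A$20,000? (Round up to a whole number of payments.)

Periodic rate r = 0.019/12 per month; n is counted in months.
Ordinary annuity FV: 20,000 = 3,200 × [((1+r)^n − 1)/r].
(1+r)^n = 1 + 20,000 × r / 3,200, so n = ln(1 + 20,000·r/3,200) / ln(1+r) = 6.22.
Round up to a whole number of payments: n = 7.

7 payments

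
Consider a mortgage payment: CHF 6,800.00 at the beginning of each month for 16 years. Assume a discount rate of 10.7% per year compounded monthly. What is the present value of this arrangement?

CHF 629,475.89

This is an annuity due: 192 payments of CHF 6,800.00 at the beginning of each month.
Periodic rate r = 0.107/12 per month; n is counted in months.
PV = PMT × [(1 − (1+r)^−n)/r] × (1+r) = 6,800 × [1 − (1+r)^−192] / r × (1+r) = CHF 629,475.89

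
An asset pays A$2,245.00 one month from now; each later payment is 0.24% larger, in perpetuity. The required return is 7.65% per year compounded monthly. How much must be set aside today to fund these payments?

Periodic rate r = 0.0765/12 per month.
Growing perpetuity (Gordon): PV = PMT₁ / (r − g) = 2,245 / (r − 0.0024) = A$564,779.87.

A$564,779.87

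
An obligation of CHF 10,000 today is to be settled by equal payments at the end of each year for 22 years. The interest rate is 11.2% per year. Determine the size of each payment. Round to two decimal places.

CHF 1,239.98

Level ordinary annuity; solve PV = PMT × [(1 − (1+r)^−n)/r] for PMT.
Periodic rate r = 0.112 per year.
With n = 22: PMT = 10,000 / ([(1 − (1+r)^−n)/r]) = CHF 1,239.98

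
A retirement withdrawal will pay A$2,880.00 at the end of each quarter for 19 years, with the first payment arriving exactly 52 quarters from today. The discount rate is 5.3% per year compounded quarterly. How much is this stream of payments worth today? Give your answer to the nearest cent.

A$70,230.71

Ordinary annuity of 76 payments, first payment at period 52.
Periodic rate r = 0.053/4 per quarter; n is counted in quarters.
The ordinary-annuity PV formula values the stream one period before the first payment (period 51); discount that back 51 periods:
PV₀ = 2,880 × [1 − (1+r)^−76] / r × (1+r)^−51 = A$70,230.71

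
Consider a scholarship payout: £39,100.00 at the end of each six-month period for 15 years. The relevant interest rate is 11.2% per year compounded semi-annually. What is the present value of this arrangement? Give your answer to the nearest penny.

This is an ordinary annuity: 30 payments of £39,100.00 at the end of each six-month period.
Periodic rate r = 0.112/2 per half-year; n is counted in half-years.
PV = PMT × [(1 − (1+r)^−n)/r] = 39,100 × [1 − (1+r)^−30] / r = £562,047.50

£562,047.50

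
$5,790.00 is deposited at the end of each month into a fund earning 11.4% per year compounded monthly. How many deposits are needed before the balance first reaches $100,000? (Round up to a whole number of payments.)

17 payments

Periodic rate r = 0.114/12 per month; n is counted in months.
Ordinary annuity FV: 100,000 = 5,790 × [((1+r)^n − 1)/r].
(1+r)^n = 1 + 100,000 × r / 5,790, so n = ln(1 + 100,000·r/5,790) / ln(1+r) = 16.07.
Round up to a whole number of payments: n = 17.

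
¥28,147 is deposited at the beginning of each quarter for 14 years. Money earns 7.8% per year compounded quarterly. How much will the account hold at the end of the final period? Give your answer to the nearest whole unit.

¥2,868,216

This is an annuity due: 56 deposits of ¥28,147 at the beginning of each quarter.
Periodic rate r = 0.078/4 per quarter; n is counted in quarters.
FV = PMT × [((1+r)^n − 1)/r] × (1+r) = 28,147 × [(1+r)^56 − 1] / r × (1+r) = ¥2,868,216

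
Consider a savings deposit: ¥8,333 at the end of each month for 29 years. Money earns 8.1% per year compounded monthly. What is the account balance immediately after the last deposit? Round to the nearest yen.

This is an ordinary annuity: 348 deposits of ¥8,333 at the end of each month.
Periodic rate r = 0.081/12 per month; n is counted in months.
FV = PMT × [((1+r)^n − 1)/r] = 8,333 × [(1+r)^348 − 1] / r = ¥11,595,513

¥11,595,513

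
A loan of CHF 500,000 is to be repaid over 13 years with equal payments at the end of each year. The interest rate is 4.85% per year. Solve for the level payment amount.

Level ordinary annuity; solve PV = PMT × [(1 − (1+r)^−n)/r] for PMT.
Periodic rate r = 0.0485 per year.
With n = 13: PMT = 500,000 / ([(1 − (1+r)^−n)/r]) = CHF 52,748.28

CHF 52,748.28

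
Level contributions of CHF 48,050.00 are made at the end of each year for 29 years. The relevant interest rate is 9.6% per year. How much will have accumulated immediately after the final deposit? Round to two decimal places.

This is an ordinary annuity: 29 deposits of CHF 48,050.00 at the end of each year.
Periodic rate r = 0.096 per year.
FV = PMT × [((1+r)^n − 1)/r] = 48,050 × [(1+r)^29 − 1] / r = CHF 6,643,261.76

CHF 6,643,261.76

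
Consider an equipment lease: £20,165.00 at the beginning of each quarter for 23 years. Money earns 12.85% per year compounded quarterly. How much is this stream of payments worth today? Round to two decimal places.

This is an annuity due: 92 payments of £20,165.00 at the beginning of each quarter.
Periodic rate r = 0.1285/4 per quarter; n is counted in quarters.
PV = PMT × [(1 − (1+r)^−n)/r] × (1+r) = 20,165 × [1 − (1+r)^−92] / r × (1+r) = £612,541.53

£612,541.53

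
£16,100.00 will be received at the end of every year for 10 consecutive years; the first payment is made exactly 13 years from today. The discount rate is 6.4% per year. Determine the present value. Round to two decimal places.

Ordinary annuity of 10 payments, first payment at period 13.
Periodic rate r = 0.064 per year.
The ordinary-annuity PV formula values the stream one period before the first payment (period 12); discount that back 12 periods:
PV₀ = 16,100 × [1 − (1+r)^−10] / r × (1+r)^−12 = £55,235.65

£55,235.65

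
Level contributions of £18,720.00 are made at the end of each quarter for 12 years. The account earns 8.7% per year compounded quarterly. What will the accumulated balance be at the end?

This is an ordinary annuity: 48 deposits of £18,720.00 at the end of each quarter.
Periodic rate r = 0.087/4 per quarter; n is counted in quarters.
FV = PMT × [((1+r)^n − 1)/r] = 18,720 × [(1+r)^48 − 1] / r = £1,556,939.08

£1,556,939.08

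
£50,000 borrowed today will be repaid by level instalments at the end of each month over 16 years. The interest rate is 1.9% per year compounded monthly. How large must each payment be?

£302.21

Level ordinary annuity; solve PV = PMT × [(1 − (1+r)^−n)/r] for PMT.
Periodic rate r = 0.019/12 per month; n is counted in months.
With n = 192: PMT = 50,000 / ([(1 − (1+r)^−n)/r]) = £302.21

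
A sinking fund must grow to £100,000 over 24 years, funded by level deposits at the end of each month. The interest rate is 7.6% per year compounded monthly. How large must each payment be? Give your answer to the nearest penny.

Level ordinary annuity; solve FV = PMT × [((1+r)^n − 1)/r] for PMT.
Periodic rate r = 0.076/12 per month; n is counted in months.
With n = 288: PMT = 100,000 / ([((1+r)^n − 1)/r]) = £122.71

£122.71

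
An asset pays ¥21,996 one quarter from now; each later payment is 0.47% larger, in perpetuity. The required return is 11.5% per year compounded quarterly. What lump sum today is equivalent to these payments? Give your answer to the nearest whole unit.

¥914,595

Periodic rate r = 0.115/4 per quarter.
Growing perpetuity (Gordon): PV = PMT₁ / (r − g) = 21,996 / (r − 0.0047) = ¥914,595.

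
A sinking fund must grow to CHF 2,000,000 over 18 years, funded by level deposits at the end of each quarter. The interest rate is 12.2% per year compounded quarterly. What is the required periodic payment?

Level ordinary annuity; solve FV = PMT × [((1+r)^n − 1)/r] for PMT.
Periodic rate r = 0.122/4 per quarter; n is counted in quarters.
With n = 72: PMT = 2,000,000 / ([((1+r)^n − 1)/r]) = CHF 7,923.39

CHF 7,923.39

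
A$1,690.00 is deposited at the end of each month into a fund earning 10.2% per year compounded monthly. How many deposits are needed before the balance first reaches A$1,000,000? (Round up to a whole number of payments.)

213 payments

Periodic rate r = 0.102/12 per month; n is counted in months.
Ordinary annuity FV: 1,000,000 = 1,690 × [((1+r)^n − 1)/r].
(1+r)^n = 1 + 1,000,000 × r / 1,690, so n = ln(1 + 1,000,000·r/1,690) / ln(1+r) = 212.27.
Round up to a whole number of payments: n = 213.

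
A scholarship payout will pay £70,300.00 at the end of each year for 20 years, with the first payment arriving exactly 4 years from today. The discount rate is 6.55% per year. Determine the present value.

£637,815.02

Ordinary annuity of 20 payments, first payment at period 4.
Periodic rate r = 0.0655 per year.
The ordinary-annuity PV formula values the stream one period before the first payment (period 3); discount that back 3 periods:
PV₀ = 70,300 × [1 − (1+r)^−20] / r × (1+r)^−3 = £637,815.02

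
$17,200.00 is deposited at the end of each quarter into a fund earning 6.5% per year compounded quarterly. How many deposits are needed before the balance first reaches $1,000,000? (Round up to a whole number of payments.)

Periodic rate r = 0.065/4 per quarter; n is counted in quarters.
Ordinary annuity FV: 1,000,000 = 17,200 × [((1+r)^n − 1)/r].
(1+r)^n = 1 + 1,000,000 × r / 17,200, so n = ln(1 + 1,000,000·r/17,200) / ln(1+r) = 41.26.
Round up to a whole number of payments: n = 42.

42 payments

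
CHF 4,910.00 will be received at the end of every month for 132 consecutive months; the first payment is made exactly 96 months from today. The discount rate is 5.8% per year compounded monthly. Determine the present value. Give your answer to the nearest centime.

CHF 302,534.06

Ordinary annuity of 132 payments, first payment at period 96.
Periodic rate r = 0.058/12 per month; n is counted in months.
The ordinary-annuity PV formula values the stream one period before the first payment (period 95); discount that back 95 periods:
PV₀ = 4,910 × [1 − (1+r)^−132] / r × (1+r)^−95 = CHF 302,534.06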